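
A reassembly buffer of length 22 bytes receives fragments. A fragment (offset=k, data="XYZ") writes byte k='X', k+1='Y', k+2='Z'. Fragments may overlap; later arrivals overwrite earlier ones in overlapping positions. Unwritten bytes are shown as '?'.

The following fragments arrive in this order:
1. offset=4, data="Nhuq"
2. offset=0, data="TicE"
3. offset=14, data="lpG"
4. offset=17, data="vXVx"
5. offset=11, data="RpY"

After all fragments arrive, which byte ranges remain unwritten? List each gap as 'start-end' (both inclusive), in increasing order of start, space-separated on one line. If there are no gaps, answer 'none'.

Answer: 8-10 21-21

Derivation:
Fragment 1: offset=4 len=4
Fragment 2: offset=0 len=4
Fragment 3: offset=14 len=3
Fragment 4: offset=17 len=4
Fragment 5: offset=11 len=3
Gaps: 8-10 21-21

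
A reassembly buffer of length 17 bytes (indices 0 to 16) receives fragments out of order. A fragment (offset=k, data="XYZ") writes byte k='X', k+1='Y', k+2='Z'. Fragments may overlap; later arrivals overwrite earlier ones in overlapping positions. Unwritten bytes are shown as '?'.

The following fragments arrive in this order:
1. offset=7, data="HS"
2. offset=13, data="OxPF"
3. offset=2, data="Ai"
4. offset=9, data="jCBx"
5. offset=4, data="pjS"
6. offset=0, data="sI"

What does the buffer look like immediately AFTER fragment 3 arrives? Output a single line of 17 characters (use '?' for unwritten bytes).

Answer: ??Ai???HS????OxPF

Derivation:
Fragment 1: offset=7 data="HS" -> buffer=???????HS????????
Fragment 2: offset=13 data="OxPF" -> buffer=???????HS????OxPF
Fragment 3: offset=2 data="Ai" -> buffer=??Ai???HS????OxPF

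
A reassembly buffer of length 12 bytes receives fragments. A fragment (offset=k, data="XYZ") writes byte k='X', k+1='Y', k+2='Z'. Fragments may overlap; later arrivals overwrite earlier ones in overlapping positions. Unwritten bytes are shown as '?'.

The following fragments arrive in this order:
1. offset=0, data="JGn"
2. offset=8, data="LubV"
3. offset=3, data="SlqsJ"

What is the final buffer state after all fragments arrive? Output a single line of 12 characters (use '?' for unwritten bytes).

Fragment 1: offset=0 data="JGn" -> buffer=JGn?????????
Fragment 2: offset=8 data="LubV" -> buffer=JGn?????LubV
Fragment 3: offset=3 data="SlqsJ" -> buffer=JGnSlqsJLubV

Answer: JGnSlqsJLubV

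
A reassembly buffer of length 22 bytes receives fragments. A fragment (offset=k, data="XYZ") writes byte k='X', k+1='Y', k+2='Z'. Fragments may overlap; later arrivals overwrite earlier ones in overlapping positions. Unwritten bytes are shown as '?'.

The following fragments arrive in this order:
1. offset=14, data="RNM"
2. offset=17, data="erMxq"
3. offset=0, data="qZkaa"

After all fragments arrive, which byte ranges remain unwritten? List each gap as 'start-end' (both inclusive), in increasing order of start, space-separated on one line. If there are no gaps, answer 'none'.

Fragment 1: offset=14 len=3
Fragment 2: offset=17 len=5
Fragment 3: offset=0 len=5
Gaps: 5-13

Answer: 5-13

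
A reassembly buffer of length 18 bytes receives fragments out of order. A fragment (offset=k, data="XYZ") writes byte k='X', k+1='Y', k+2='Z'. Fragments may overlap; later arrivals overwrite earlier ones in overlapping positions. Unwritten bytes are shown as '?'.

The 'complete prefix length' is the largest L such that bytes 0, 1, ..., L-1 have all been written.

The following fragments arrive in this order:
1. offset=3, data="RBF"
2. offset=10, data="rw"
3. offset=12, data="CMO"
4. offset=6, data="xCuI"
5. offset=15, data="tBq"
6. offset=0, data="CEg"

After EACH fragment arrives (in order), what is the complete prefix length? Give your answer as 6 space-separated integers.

Answer: 0 0 0 0 0 18

Derivation:
Fragment 1: offset=3 data="RBF" -> buffer=???RBF???????????? -> prefix_len=0
Fragment 2: offset=10 data="rw" -> buffer=???RBF????rw?????? -> prefix_len=0
Fragment 3: offset=12 data="CMO" -> buffer=???RBF????rwCMO??? -> prefix_len=0
Fragment 4: offset=6 data="xCuI" -> buffer=???RBFxCuIrwCMO??? -> prefix_len=0
Fragment 5: offset=15 data="tBq" -> buffer=???RBFxCuIrwCMOtBq -> prefix_len=0
Fragment 6: offset=0 data="CEg" -> buffer=CEgRBFxCuIrwCMOtBq -> prefix_len=18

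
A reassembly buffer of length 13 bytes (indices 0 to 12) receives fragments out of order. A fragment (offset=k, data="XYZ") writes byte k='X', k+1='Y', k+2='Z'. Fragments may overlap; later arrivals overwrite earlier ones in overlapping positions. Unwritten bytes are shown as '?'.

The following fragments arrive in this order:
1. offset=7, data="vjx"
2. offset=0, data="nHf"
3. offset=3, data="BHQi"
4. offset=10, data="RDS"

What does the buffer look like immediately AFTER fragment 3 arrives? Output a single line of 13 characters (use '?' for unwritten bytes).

Fragment 1: offset=7 data="vjx" -> buffer=???????vjx???
Fragment 2: offset=0 data="nHf" -> buffer=nHf????vjx???
Fragment 3: offset=3 data="BHQi" -> buffer=nHfBHQivjx???

Answer: nHfBHQivjx???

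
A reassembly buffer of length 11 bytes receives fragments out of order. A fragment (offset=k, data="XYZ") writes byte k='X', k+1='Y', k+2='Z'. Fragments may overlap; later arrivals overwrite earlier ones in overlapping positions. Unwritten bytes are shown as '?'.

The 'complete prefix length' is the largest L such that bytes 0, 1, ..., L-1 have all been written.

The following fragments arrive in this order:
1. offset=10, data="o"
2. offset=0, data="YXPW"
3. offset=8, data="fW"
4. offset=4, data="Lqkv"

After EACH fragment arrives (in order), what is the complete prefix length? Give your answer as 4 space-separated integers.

Fragment 1: offset=10 data="o" -> buffer=??????????o -> prefix_len=0
Fragment 2: offset=0 data="YXPW" -> buffer=YXPW??????o -> prefix_len=4
Fragment 3: offset=8 data="fW" -> buffer=YXPW????fWo -> prefix_len=4
Fragment 4: offset=4 data="Lqkv" -> buffer=YXPWLqkvfWo -> prefix_len=11

Answer: 0 4 4 11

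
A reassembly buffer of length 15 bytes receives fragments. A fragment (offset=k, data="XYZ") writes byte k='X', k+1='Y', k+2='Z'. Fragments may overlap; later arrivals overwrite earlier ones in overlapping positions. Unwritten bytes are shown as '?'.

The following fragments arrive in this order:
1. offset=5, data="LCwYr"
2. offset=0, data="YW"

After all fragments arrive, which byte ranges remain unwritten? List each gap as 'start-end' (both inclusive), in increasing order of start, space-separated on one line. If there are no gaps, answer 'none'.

Answer: 2-4 10-14

Derivation:
Fragment 1: offset=5 len=5
Fragment 2: offset=0 len=2
Gaps: 2-4 10-14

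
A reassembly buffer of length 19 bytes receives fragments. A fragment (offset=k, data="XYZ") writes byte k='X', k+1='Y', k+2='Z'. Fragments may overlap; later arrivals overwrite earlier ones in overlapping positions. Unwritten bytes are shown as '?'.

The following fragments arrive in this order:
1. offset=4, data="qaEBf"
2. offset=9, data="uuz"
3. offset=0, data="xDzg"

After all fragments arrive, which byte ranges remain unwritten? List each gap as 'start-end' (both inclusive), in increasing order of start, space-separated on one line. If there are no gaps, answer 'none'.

Fragment 1: offset=4 len=5
Fragment 2: offset=9 len=3
Fragment 3: offset=0 len=4
Gaps: 12-18

Answer: 12-18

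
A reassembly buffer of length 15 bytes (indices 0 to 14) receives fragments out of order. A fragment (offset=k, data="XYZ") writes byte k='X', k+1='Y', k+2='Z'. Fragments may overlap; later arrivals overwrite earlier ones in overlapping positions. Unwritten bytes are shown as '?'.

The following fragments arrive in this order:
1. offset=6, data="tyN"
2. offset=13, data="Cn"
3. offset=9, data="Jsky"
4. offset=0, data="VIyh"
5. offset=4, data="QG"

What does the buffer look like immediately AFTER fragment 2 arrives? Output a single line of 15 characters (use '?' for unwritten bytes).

Answer: ??????tyN????Cn

Derivation:
Fragment 1: offset=6 data="tyN" -> buffer=??????tyN??????
Fragment 2: offset=13 data="Cn" -> buffer=??????tyN????Cn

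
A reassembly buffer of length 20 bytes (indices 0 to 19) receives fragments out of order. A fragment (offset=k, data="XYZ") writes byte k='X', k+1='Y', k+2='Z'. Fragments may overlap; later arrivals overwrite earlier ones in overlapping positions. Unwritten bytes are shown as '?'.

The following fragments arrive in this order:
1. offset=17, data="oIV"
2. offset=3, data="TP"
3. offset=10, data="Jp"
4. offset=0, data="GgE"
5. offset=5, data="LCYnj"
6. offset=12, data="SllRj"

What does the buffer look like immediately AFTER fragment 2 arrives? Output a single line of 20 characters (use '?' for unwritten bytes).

Answer: ???TP????????????oIV

Derivation:
Fragment 1: offset=17 data="oIV" -> buffer=?????????????????oIV
Fragment 2: offset=3 data="TP" -> buffer=???TP????????????oIV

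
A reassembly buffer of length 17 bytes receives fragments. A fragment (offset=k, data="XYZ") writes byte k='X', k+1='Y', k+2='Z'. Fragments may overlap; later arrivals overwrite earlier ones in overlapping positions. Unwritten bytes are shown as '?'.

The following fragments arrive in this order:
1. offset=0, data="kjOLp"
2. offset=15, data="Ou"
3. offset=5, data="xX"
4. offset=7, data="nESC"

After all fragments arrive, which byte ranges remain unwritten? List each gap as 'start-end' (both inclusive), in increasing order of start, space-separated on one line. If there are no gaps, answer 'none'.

Answer: 11-14

Derivation:
Fragment 1: offset=0 len=5
Fragment 2: offset=15 len=2
Fragment 3: offset=5 len=2
Fragment 4: offset=7 len=4
Gaps: 11-14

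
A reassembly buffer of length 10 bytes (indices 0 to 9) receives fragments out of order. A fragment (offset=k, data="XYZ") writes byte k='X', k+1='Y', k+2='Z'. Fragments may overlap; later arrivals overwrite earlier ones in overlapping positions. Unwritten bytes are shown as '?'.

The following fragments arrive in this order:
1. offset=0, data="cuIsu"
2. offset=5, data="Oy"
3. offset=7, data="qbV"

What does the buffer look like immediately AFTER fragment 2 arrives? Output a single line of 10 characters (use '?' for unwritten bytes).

Fragment 1: offset=0 data="cuIsu" -> buffer=cuIsu?????
Fragment 2: offset=5 data="Oy" -> buffer=cuIsuOy???

Answer: cuIsuOy???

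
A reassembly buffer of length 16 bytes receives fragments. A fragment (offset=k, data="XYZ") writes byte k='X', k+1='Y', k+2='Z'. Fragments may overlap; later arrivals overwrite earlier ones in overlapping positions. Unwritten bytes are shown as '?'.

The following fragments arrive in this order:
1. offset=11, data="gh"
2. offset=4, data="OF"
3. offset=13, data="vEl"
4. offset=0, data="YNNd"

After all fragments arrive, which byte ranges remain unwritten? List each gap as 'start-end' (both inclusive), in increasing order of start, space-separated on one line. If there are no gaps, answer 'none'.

Fragment 1: offset=11 len=2
Fragment 2: offset=4 len=2
Fragment 3: offset=13 len=3
Fragment 4: offset=0 len=4
Gaps: 6-10

Answer: 6-10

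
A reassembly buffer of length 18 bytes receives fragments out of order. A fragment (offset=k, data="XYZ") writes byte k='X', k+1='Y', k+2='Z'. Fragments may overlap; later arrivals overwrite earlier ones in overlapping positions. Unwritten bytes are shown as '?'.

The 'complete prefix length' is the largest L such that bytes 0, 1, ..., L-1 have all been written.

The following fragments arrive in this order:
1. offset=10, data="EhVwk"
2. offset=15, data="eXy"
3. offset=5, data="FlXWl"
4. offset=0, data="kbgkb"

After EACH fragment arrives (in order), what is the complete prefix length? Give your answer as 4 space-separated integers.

Fragment 1: offset=10 data="EhVwk" -> buffer=??????????EhVwk??? -> prefix_len=0
Fragment 2: offset=15 data="eXy" -> buffer=??????????EhVwkeXy -> prefix_len=0
Fragment 3: offset=5 data="FlXWl" -> buffer=?????FlXWlEhVwkeXy -> prefix_len=0
Fragment 4: offset=0 data="kbgkb" -> buffer=kbgkbFlXWlEhVwkeXy -> prefix_len=18

Answer: 0 0 0 18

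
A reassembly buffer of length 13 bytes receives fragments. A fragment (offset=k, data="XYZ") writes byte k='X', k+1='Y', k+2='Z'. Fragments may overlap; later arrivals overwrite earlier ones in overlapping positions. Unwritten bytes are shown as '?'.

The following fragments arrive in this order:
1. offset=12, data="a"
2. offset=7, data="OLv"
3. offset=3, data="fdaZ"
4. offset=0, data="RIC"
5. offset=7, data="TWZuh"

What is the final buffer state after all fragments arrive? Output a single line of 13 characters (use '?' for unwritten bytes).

Fragment 1: offset=12 data="a" -> buffer=????????????a
Fragment 2: offset=7 data="OLv" -> buffer=???????OLv??a
Fragment 3: offset=3 data="fdaZ" -> buffer=???fdaZOLv??a
Fragment 4: offset=0 data="RIC" -> buffer=RICfdaZOLv??a
Fragment 5: offset=7 data="TWZuh" -> buffer=RICfdaZTWZuha

Answer: RICfdaZTWZuha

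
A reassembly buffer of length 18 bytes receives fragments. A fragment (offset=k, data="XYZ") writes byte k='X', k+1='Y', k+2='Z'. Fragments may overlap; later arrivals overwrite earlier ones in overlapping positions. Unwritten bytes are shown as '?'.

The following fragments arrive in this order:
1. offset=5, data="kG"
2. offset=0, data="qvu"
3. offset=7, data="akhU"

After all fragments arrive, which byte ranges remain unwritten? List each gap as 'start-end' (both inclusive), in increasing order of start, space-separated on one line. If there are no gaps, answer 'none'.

Fragment 1: offset=5 len=2
Fragment 2: offset=0 len=3
Fragment 3: offset=7 len=4
Gaps: 3-4 11-17

Answer: 3-4 11-17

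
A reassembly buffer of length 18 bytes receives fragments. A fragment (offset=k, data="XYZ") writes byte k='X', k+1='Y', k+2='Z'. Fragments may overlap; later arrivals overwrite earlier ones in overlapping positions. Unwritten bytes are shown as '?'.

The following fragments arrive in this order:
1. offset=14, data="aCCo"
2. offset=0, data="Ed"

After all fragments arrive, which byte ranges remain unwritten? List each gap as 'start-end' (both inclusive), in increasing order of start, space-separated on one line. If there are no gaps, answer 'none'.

Fragment 1: offset=14 len=4
Fragment 2: offset=0 len=2
Gaps: 2-13

Answer: 2-13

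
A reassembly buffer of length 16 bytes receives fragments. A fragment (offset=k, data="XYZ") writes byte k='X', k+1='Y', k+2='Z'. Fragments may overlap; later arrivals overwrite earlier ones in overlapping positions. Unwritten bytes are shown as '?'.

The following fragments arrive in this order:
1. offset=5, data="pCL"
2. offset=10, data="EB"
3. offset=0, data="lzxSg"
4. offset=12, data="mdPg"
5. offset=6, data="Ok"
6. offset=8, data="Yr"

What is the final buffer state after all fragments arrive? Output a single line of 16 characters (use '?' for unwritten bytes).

Fragment 1: offset=5 data="pCL" -> buffer=?????pCL????????
Fragment 2: offset=10 data="EB" -> buffer=?????pCL??EB????
Fragment 3: offset=0 data="lzxSg" -> buffer=lzxSgpCL??EB????
Fragment 4: offset=12 data="mdPg" -> buffer=lzxSgpCL??EBmdPg
Fragment 5: offset=6 data="Ok" -> buffer=lzxSgpOk??EBmdPg
Fragment 6: offset=8 data="Yr" -> buffer=lzxSgpOkYrEBmdPg

Answer: lzxSgpOkYrEBmdPg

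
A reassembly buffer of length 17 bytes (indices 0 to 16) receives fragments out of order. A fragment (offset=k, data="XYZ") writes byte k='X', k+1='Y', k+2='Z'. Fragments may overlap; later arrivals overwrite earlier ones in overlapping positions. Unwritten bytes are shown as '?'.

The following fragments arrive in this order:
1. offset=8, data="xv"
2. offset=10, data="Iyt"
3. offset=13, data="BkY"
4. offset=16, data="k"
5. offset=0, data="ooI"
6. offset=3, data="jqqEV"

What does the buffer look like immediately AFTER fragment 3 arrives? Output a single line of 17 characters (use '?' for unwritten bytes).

Answer: ????????xvIytBkY?

Derivation:
Fragment 1: offset=8 data="xv" -> buffer=????????xv???????
Fragment 2: offset=10 data="Iyt" -> buffer=????????xvIyt????
Fragment 3: offset=13 data="BkY" -> buffer=????????xvIytBkY?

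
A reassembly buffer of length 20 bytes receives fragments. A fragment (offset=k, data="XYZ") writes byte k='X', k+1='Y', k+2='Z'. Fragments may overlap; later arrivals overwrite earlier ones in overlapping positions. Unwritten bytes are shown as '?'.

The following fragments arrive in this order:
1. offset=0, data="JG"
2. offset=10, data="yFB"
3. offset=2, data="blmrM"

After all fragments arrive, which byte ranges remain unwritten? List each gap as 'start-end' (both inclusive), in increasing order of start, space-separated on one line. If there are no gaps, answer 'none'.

Answer: 7-9 13-19

Derivation:
Fragment 1: offset=0 len=2
Fragment 2: offset=10 len=3
Fragment 3: offset=2 len=5
Gaps: 7-9 13-19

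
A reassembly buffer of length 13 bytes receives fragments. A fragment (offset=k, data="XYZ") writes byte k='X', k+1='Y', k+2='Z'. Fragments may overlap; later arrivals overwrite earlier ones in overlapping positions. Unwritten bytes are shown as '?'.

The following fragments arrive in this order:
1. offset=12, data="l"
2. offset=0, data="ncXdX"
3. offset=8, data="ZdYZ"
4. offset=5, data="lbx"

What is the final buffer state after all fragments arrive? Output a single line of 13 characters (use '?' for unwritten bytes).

Answer: ncXdXlbxZdYZl

Derivation:
Fragment 1: offset=12 data="l" -> buffer=????????????l
Fragment 2: offset=0 data="ncXdX" -> buffer=ncXdX???????l
Fragment 3: offset=8 data="ZdYZ" -> buffer=ncXdX???ZdYZl
Fragment 4: offset=5 data="lbx" -> buffer=ncXdXlbxZdYZl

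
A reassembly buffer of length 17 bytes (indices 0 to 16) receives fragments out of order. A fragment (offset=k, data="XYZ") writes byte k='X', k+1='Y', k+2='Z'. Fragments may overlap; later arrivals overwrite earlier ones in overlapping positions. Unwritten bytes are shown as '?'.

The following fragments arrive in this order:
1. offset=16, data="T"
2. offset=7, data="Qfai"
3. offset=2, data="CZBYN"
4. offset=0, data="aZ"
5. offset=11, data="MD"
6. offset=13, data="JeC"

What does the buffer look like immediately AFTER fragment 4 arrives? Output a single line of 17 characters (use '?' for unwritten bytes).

Fragment 1: offset=16 data="T" -> buffer=????????????????T
Fragment 2: offset=7 data="Qfai" -> buffer=???????Qfai?????T
Fragment 3: offset=2 data="CZBYN" -> buffer=??CZBYNQfai?????T
Fragment 4: offset=0 data="aZ" -> buffer=aZCZBYNQfai?????T

Answer: aZCZBYNQfai?????T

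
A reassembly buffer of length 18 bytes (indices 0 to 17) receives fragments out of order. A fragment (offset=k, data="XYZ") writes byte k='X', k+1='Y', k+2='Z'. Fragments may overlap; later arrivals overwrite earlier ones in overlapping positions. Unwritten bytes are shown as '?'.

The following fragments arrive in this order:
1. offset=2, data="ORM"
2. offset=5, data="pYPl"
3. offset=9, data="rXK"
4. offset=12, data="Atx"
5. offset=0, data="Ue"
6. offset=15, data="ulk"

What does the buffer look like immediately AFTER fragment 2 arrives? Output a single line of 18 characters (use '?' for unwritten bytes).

Answer: ??ORMpYPl?????????

Derivation:
Fragment 1: offset=2 data="ORM" -> buffer=??ORM?????????????
Fragment 2: offset=5 data="pYPl" -> buffer=??ORMpYPl?????????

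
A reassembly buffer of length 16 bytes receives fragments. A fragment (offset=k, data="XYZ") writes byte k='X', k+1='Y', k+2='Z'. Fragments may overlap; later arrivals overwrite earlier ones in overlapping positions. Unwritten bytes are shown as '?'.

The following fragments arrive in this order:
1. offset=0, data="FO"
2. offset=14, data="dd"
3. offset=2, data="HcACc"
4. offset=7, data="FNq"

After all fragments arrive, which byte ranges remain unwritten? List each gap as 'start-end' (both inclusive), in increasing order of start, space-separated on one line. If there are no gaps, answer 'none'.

Fragment 1: offset=0 len=2
Fragment 2: offset=14 len=2
Fragment 3: offset=2 len=5
Fragment 4: offset=7 len=3
Gaps: 10-13

Answer: 10-13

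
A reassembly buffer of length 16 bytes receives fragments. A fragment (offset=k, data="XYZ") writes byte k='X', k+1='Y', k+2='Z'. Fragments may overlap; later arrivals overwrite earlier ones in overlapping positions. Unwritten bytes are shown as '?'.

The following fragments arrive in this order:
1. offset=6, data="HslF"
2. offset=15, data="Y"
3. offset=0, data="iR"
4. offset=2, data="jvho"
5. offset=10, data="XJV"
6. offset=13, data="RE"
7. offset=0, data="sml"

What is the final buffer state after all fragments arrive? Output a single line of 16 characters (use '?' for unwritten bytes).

Answer: smlvhoHslFXJVREY

Derivation:
Fragment 1: offset=6 data="HslF" -> buffer=??????HslF??????
Fragment 2: offset=15 data="Y" -> buffer=??????HslF?????Y
Fragment 3: offset=0 data="iR" -> buffer=iR????HslF?????Y
Fragment 4: offset=2 data="jvho" -> buffer=iRjvhoHslF?????Y
Fragment 5: offset=10 data="XJV" -> buffer=iRjvhoHslFXJV??Y
Fragment 6: offset=13 data="RE" -> buffer=iRjvhoHslFXJVREY
Fragment 7: offset=0 data="sml" -> buffer=smlvhoHslFXJVREY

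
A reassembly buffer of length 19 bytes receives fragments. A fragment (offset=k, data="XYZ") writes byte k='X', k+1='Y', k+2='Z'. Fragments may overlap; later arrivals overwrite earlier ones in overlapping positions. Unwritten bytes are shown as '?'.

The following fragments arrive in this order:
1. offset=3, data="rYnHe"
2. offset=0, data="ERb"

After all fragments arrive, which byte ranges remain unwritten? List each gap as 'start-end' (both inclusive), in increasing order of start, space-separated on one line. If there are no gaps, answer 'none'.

Fragment 1: offset=3 len=5
Fragment 2: offset=0 len=3
Gaps: 8-18

Answer: 8-18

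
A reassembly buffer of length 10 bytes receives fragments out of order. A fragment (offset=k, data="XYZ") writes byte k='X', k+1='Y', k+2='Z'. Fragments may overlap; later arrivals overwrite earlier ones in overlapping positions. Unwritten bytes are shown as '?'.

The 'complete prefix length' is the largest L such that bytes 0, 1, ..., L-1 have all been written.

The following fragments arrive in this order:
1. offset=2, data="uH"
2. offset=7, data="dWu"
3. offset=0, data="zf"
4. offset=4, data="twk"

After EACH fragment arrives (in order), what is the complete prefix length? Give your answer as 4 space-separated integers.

Answer: 0 0 4 10

Derivation:
Fragment 1: offset=2 data="uH" -> buffer=??uH?????? -> prefix_len=0
Fragment 2: offset=7 data="dWu" -> buffer=??uH???dWu -> prefix_len=0
Fragment 3: offset=0 data="zf" -> buffer=zfuH???dWu -> prefix_len=4
Fragment 4: offset=4 data="twk" -> buffer=zfuHtwkdWu -> prefix_len=10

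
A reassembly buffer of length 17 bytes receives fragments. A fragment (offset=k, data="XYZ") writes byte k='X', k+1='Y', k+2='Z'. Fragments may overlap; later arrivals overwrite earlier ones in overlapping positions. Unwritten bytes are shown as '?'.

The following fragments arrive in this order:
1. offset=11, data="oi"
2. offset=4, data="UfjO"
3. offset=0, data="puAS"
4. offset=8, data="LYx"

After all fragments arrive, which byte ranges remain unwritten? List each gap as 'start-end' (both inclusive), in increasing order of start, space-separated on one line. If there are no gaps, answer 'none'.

Answer: 13-16

Derivation:
Fragment 1: offset=11 len=2
Fragment 2: offset=4 len=4
Fragment 3: offset=0 len=4
Fragment 4: offset=8 len=3
Gaps: 13-16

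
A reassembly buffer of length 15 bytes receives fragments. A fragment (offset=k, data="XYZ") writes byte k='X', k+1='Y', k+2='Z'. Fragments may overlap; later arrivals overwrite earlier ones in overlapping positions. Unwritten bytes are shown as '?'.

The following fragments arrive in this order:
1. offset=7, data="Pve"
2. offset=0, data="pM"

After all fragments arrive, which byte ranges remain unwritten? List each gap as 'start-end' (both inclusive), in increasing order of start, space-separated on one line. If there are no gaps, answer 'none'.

Answer: 2-6 10-14

Derivation:
Fragment 1: offset=7 len=3
Fragment 2: offset=0 len=2
Gaps: 2-6 10-14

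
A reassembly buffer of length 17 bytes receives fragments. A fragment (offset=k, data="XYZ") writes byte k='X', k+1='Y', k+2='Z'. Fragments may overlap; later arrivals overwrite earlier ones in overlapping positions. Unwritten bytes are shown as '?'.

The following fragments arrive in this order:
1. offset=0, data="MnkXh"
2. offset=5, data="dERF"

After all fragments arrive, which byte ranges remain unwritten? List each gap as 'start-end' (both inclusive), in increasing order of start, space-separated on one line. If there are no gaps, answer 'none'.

Answer: 9-16

Derivation:
Fragment 1: offset=0 len=5
Fragment 2: offset=5 len=4
Gaps: 9-16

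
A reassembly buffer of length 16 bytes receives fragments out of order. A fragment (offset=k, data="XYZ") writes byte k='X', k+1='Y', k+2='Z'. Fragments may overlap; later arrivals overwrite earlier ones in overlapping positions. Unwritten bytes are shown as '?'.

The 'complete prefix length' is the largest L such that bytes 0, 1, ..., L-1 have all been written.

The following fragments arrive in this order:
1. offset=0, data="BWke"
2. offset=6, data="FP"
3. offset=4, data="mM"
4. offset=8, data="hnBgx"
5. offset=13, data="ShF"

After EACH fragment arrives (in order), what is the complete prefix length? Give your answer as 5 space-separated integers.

Answer: 4 4 8 13 16

Derivation:
Fragment 1: offset=0 data="BWke" -> buffer=BWke???????????? -> prefix_len=4
Fragment 2: offset=6 data="FP" -> buffer=BWke??FP???????? -> prefix_len=4
Fragment 3: offset=4 data="mM" -> buffer=BWkemMFP???????? -> prefix_len=8
Fragment 4: offset=8 data="hnBgx" -> buffer=BWkemMFPhnBgx??? -> prefix_len=13
Fragment 5: offset=13 data="ShF" -> buffer=BWkemMFPhnBgxShF -> prefix_len=16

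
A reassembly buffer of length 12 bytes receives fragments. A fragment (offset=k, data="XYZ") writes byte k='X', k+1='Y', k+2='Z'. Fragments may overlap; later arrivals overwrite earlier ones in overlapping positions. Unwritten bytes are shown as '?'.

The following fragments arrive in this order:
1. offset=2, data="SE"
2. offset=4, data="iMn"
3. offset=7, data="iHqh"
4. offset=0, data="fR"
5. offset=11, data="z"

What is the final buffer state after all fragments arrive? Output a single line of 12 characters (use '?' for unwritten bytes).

Answer: fRSEiMniHqhz

Derivation:
Fragment 1: offset=2 data="SE" -> buffer=??SE????????
Fragment 2: offset=4 data="iMn" -> buffer=??SEiMn?????
Fragment 3: offset=7 data="iHqh" -> buffer=??SEiMniHqh?
Fragment 4: offset=0 data="fR" -> buffer=fRSEiMniHqh?
Fragment 5: offset=11 data="z" -> buffer=fRSEiMniHqhz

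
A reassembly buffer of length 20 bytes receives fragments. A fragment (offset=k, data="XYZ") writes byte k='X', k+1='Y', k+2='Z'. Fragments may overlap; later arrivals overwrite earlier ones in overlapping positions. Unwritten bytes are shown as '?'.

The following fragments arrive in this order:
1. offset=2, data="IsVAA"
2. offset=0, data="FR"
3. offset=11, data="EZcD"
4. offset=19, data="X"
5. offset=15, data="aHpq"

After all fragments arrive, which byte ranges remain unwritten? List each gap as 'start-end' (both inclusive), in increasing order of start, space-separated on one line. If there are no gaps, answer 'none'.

Fragment 1: offset=2 len=5
Fragment 2: offset=0 len=2
Fragment 3: offset=11 len=4
Fragment 4: offset=19 len=1
Fragment 5: offset=15 len=4
Gaps: 7-10

Answer: 7-10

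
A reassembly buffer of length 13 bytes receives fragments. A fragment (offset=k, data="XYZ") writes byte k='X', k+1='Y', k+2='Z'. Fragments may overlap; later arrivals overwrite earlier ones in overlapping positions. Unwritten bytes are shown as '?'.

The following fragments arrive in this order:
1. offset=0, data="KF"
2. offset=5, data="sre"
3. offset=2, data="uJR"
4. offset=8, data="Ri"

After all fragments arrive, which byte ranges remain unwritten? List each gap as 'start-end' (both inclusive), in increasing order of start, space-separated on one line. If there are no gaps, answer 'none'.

Answer: 10-12

Derivation:
Fragment 1: offset=0 len=2
Fragment 2: offset=5 len=3
Fragment 3: offset=2 len=3
Fragment 4: offset=8 len=2
Gaps: 10-12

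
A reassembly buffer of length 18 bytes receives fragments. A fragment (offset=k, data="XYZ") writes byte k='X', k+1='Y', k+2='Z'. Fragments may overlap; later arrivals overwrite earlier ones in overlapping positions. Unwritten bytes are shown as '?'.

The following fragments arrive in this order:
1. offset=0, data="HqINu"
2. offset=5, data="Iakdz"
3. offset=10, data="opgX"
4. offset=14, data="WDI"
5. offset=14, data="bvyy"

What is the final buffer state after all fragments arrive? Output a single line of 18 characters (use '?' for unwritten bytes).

Answer: HqINuIakdzopgXbvyy

Derivation:
Fragment 1: offset=0 data="HqINu" -> buffer=HqINu?????????????
Fragment 2: offset=5 data="Iakdz" -> buffer=HqINuIakdz????????
Fragment 3: offset=10 data="opgX" -> buffer=HqINuIakdzopgX????
Fragment 4: offset=14 data="WDI" -> buffer=HqINuIakdzopgXWDI?
Fragment 5: offset=14 data="bvyy" -> buffer=HqINuIakdzopgXbvyy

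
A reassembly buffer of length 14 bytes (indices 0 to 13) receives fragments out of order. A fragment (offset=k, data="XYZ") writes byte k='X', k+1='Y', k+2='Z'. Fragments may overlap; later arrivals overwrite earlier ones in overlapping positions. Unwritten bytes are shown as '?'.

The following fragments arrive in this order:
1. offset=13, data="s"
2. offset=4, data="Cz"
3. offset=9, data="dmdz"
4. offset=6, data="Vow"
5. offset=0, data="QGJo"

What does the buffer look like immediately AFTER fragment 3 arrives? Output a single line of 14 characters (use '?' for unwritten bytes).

Fragment 1: offset=13 data="s" -> buffer=?????????????s
Fragment 2: offset=4 data="Cz" -> buffer=????Cz???????s
Fragment 3: offset=9 data="dmdz" -> buffer=????Cz???dmdzs

Answer: ????Cz???dmdzs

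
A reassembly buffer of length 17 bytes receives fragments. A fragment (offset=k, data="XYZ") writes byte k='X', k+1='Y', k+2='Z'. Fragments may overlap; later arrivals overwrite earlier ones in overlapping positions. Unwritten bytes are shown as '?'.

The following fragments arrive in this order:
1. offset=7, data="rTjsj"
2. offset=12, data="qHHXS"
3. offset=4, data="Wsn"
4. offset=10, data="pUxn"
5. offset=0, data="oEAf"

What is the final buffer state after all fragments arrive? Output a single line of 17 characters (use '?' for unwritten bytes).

Answer: oEAfWsnrTjpUxnHXS

Derivation:
Fragment 1: offset=7 data="rTjsj" -> buffer=???????rTjsj?????
Fragment 2: offset=12 data="qHHXS" -> buffer=???????rTjsjqHHXS
Fragment 3: offset=4 data="Wsn" -> buffer=????WsnrTjsjqHHXS
Fragment 4: offset=10 data="pUxn" -> buffer=????WsnrTjpUxnHXS
Fragment 5: offset=0 data="oEAf" -> buffer=oEAfWsnrTjpUxnHXS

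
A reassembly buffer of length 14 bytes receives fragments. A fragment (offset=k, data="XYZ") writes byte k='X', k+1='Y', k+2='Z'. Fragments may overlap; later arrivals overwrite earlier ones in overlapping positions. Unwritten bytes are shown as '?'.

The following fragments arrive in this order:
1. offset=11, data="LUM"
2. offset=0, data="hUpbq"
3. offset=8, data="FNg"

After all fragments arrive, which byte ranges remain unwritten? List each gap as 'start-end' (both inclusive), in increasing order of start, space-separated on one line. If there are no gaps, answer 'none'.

Answer: 5-7

Derivation:
Fragment 1: offset=11 len=3
Fragment 2: offset=0 len=5
Fragment 3: offset=8 len=3
Gaps: 5-7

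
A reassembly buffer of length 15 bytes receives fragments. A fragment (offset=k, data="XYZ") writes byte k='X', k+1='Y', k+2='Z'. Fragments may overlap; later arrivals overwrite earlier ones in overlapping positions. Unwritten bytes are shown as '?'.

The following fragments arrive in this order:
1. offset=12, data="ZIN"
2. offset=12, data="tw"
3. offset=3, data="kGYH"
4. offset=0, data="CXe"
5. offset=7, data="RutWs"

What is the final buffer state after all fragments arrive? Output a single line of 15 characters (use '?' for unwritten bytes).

Fragment 1: offset=12 data="ZIN" -> buffer=????????????ZIN
Fragment 2: offset=12 data="tw" -> buffer=????????????twN
Fragment 3: offset=3 data="kGYH" -> buffer=???kGYH?????twN
Fragment 4: offset=0 data="CXe" -> buffer=CXekGYH?????twN
Fragment 5: offset=7 data="RutWs" -> buffer=CXekGYHRutWstwN

Answer: CXekGYHRutWstwN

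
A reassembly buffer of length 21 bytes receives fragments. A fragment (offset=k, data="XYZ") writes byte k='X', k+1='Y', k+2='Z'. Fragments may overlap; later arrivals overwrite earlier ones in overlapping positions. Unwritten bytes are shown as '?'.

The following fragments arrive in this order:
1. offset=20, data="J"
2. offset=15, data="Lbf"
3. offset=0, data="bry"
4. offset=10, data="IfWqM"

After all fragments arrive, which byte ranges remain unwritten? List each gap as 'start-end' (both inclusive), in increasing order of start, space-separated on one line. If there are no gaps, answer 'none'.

Fragment 1: offset=20 len=1
Fragment 2: offset=15 len=3
Fragment 3: offset=0 len=3
Fragment 4: offset=10 len=5
Gaps: 3-9 18-19

Answer: 3-9 18-19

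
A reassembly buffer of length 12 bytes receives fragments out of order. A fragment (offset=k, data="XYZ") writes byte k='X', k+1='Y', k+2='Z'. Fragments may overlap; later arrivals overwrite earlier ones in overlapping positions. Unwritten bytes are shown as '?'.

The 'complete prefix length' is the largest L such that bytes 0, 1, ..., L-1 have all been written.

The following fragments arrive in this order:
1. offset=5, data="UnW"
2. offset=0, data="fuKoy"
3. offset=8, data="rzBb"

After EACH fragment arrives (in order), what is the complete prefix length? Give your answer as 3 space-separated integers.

Fragment 1: offset=5 data="UnW" -> buffer=?????UnW???? -> prefix_len=0
Fragment 2: offset=0 data="fuKoy" -> buffer=fuKoyUnW???? -> prefix_len=8
Fragment 3: offset=8 data="rzBb" -> buffer=fuKoyUnWrzBb -> prefix_len=12

Answer: 0 8 12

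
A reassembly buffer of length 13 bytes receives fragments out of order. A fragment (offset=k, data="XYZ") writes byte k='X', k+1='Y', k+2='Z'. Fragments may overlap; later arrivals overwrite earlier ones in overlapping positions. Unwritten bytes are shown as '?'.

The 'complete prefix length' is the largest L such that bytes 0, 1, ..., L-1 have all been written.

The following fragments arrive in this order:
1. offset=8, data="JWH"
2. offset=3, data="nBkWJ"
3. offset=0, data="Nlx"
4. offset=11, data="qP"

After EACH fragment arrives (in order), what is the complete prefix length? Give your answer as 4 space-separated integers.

Answer: 0 0 11 13

Derivation:
Fragment 1: offset=8 data="JWH" -> buffer=????????JWH?? -> prefix_len=0
Fragment 2: offset=3 data="nBkWJ" -> buffer=???nBkWJJWH?? -> prefix_len=0
Fragment 3: offset=0 data="Nlx" -> buffer=NlxnBkWJJWH?? -> prefix_len=11
Fragment 4: offset=11 data="qP" -> buffer=NlxnBkWJJWHqP -> prefix_len=13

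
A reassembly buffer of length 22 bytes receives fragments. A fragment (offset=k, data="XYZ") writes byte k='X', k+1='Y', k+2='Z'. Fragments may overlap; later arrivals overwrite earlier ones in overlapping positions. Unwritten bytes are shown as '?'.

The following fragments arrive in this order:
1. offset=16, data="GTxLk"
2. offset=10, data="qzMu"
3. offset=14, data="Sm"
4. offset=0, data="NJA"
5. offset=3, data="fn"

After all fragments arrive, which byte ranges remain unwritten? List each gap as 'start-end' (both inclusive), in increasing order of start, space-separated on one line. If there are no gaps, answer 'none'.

Fragment 1: offset=16 len=5
Fragment 2: offset=10 len=4
Fragment 3: offset=14 len=2
Fragment 4: offset=0 len=3
Fragment 5: offset=3 len=2
Gaps: 5-9 21-21

Answer: 5-9 21-21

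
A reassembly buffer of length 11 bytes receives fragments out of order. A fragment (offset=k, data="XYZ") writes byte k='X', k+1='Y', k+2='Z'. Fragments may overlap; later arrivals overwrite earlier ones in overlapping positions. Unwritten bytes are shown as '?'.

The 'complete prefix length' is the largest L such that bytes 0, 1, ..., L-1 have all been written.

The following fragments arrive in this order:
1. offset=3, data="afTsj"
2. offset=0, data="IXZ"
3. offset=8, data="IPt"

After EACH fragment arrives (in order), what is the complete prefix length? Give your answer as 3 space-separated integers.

Answer: 0 8 11

Derivation:
Fragment 1: offset=3 data="afTsj" -> buffer=???afTsj??? -> prefix_len=0
Fragment 2: offset=0 data="IXZ" -> buffer=IXZafTsj??? -> prefix_len=8
Fragment 3: offset=8 data="IPt" -> buffer=IXZafTsjIPt -> prefix_len=11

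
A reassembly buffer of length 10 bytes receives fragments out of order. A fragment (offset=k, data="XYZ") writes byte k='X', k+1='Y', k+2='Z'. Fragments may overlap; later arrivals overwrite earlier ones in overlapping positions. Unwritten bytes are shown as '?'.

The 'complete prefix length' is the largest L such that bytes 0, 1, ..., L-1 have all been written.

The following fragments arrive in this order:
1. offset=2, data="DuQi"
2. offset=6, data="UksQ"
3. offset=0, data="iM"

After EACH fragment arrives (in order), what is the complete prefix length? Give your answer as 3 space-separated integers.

Answer: 0 0 10

Derivation:
Fragment 1: offset=2 data="DuQi" -> buffer=??DuQi???? -> prefix_len=0
Fragment 2: offset=6 data="UksQ" -> buffer=??DuQiUksQ -> prefix_len=0
Fragment 3: offset=0 data="iM" -> buffer=iMDuQiUksQ -> prefix_len=10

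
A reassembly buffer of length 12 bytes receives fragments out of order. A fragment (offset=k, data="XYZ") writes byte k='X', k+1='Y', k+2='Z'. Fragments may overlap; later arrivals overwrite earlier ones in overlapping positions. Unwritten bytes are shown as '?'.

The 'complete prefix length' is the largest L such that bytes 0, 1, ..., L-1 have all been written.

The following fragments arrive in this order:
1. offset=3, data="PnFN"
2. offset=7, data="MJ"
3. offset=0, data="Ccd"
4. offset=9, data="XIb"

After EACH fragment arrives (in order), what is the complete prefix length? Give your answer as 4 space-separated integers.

Answer: 0 0 9 12

Derivation:
Fragment 1: offset=3 data="PnFN" -> buffer=???PnFN????? -> prefix_len=0
Fragment 2: offset=7 data="MJ" -> buffer=???PnFNMJ??? -> prefix_len=0
Fragment 3: offset=0 data="Ccd" -> buffer=CcdPnFNMJ??? -> prefix_len=9
Fragment 4: offset=9 data="XIb" -> buffer=CcdPnFNMJXIb -> prefix_len=12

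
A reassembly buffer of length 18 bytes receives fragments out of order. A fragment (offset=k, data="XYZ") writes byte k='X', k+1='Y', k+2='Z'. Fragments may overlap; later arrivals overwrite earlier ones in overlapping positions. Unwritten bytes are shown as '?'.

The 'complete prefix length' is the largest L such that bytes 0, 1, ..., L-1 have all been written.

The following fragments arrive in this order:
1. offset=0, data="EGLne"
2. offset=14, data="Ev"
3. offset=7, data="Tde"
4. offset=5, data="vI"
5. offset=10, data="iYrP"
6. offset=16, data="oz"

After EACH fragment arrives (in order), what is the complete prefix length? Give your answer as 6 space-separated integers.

Fragment 1: offset=0 data="EGLne" -> buffer=EGLne????????????? -> prefix_len=5
Fragment 2: offset=14 data="Ev" -> buffer=EGLne?????????Ev?? -> prefix_len=5
Fragment 3: offset=7 data="Tde" -> buffer=EGLne??Tde????Ev?? -> prefix_len=5
Fragment 4: offset=5 data="vI" -> buffer=EGLnevITde????Ev?? -> prefix_len=10
Fragment 5: offset=10 data="iYrP" -> buffer=EGLnevITdeiYrPEv?? -> prefix_len=16
Fragment 6: offset=16 data="oz" -> buffer=EGLnevITdeiYrPEvoz -> prefix_len=18

Answer: 5 5 5 10 16 18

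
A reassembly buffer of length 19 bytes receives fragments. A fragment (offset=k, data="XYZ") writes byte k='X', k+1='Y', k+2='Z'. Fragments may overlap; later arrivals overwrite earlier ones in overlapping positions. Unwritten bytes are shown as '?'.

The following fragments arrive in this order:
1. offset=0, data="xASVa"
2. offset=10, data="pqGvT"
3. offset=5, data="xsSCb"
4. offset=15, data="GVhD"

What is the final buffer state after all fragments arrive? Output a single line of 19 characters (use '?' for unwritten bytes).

Fragment 1: offset=0 data="xASVa" -> buffer=xASVa??????????????
Fragment 2: offset=10 data="pqGvT" -> buffer=xASVa?????pqGvT????
Fragment 3: offset=5 data="xsSCb" -> buffer=xASVaxsSCbpqGvT????
Fragment 4: offset=15 data="GVhD" -> buffer=xASVaxsSCbpqGvTGVhD

Answer: xASVaxsSCbpqGvTGVhD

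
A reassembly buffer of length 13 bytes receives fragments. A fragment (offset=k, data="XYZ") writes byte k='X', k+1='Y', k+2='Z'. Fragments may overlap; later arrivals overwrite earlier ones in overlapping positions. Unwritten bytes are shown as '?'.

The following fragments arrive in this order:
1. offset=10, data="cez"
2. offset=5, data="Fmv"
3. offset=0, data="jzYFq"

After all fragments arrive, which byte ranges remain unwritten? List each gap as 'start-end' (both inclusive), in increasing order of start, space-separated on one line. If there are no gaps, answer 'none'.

Answer: 8-9

Derivation:
Fragment 1: offset=10 len=3
Fragment 2: offset=5 len=3
Fragment 3: offset=0 len=5
Gaps: 8-9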